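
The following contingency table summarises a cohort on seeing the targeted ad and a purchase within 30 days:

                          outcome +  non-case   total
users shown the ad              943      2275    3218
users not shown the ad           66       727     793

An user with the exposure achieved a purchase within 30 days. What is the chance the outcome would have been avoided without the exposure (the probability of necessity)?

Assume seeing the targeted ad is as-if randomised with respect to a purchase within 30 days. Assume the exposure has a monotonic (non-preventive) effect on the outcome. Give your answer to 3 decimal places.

p₁ = P(outcome | exposed) = 943/3218 = 0.29304
p₀ = P(outcome | unexposed) = 66/793 = 0.083228
Under exogeneity and monotonicity, PN = (p₁ − p₀) / p₁.
PN = (0.29304 − 0.083228) / 0.29304 = 0.20981 / 0.29304 ≈ 0.7160

PN ≈ 0.716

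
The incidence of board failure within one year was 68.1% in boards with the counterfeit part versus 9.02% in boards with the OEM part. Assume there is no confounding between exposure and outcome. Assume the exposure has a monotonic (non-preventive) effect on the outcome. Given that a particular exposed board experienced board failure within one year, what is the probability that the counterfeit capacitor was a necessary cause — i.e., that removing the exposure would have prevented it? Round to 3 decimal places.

PN ≈ 0.868

p₁ = 0.681, p₀ = 0.0902.
Under exogeneity and monotonicity, PN = (p₁ − p₀) / p₁.
PN = (0.681 − 0.0902) / 0.681 = 0.5908 / 0.681 ≈ 0.8675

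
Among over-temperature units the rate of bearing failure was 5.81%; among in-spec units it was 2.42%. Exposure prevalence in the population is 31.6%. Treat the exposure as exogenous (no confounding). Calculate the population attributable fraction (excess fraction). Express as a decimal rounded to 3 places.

p₁ = 0.0581, p₀ = 0.0242.
Overall risk P(Y=1) = π·p₁ + (1−π)·p₀ = 0.316×0.0581 + 0.684×0.0242 = 0.034912.
Under exogeneity, PAF = [P(Y=1) − p₀] / P(Y=1).
PAF = (0.034912 − 0.0242) / 0.034912 ≈ 0.3068

PAF ≈ 0.307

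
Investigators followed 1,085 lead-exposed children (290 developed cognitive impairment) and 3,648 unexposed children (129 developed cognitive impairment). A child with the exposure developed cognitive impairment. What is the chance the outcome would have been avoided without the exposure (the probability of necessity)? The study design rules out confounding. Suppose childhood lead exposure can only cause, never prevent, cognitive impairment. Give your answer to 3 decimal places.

p₁ = P(outcome | exposed) = 290/1085 = 0.26728
p₀ = P(outcome | unexposed) = 129/3648 = 0.035362
Under exogeneity and monotonicity, PN = (p₁ − p₀) / p₁.
PN = (0.26728 − 0.035362) / 0.26728 = 0.23192 / 0.26728 ≈ 0.8677

PN ≈ 0.868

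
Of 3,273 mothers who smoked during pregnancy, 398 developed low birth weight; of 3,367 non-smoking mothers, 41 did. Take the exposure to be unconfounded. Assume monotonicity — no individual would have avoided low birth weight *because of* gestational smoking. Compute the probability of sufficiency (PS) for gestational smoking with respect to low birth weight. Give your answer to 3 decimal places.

p₁ = P(outcome | exposed) = 398/3273 = 0.1216
p₀ = P(outcome | unexposed) = 41/3367 = 0.012177
Under exogeneity and monotonicity, PS = (p₁ − p₀) / (1 − p₀).
PS = (0.1216 − 0.012177) / (1 − 0.012177) = 0.10942 / 0.98782 ≈ 0.1108

PS ≈ 0.111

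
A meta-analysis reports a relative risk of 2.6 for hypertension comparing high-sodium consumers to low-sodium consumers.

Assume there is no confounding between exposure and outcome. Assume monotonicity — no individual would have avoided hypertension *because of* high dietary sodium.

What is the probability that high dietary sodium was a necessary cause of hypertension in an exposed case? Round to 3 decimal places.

Under exogeneity and monotonicity, PN = (RR − 1) / RR = 1 − 1/RR.
PN = (2.6 − 1) / 2.6 = 1.6 / 2.6 ≈ 0.6154

PN ≈ 0.615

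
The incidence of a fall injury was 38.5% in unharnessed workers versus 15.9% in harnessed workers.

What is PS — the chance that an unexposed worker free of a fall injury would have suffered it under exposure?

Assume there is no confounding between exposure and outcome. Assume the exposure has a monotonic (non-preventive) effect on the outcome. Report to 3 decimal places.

p₁ = 0.385, p₀ = 0.159.
Under exogeneity and monotonicity, PS = (p₁ − p₀) / (1 − p₀).
PS = (0.385 − 0.159) / (1 − 0.159) = 0.226 / 0.841 ≈ 0.2687

PS ≈ 0.269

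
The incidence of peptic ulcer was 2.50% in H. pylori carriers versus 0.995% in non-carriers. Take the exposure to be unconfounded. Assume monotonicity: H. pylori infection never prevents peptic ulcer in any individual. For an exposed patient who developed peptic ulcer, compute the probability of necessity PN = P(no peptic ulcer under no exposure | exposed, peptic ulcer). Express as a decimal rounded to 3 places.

PN ≈ 0.602

p₁ = 0.025, p₀ = 0.00995.
Under exogeneity and monotonicity, PN = (p₁ − p₀) / p₁.
PN = (0.025 − 0.00995) / 0.025 = 0.01505 / 0.025 ≈ 0.6020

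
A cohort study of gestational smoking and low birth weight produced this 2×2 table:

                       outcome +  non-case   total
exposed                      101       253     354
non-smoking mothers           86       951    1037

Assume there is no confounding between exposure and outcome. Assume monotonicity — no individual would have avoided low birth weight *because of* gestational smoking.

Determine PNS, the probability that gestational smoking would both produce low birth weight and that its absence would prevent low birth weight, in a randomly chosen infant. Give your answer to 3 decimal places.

p₁ = P(outcome | exposed) = 101/354 = 0.28531
p₀ = P(outcome | unexposed) = 86/1037 = 0.082932
Under exogeneity and monotonicity, PNS = p₁ − p₀.
PNS = 0.28531 − 0.082932 = 0.20238

PNS ≈ 0.202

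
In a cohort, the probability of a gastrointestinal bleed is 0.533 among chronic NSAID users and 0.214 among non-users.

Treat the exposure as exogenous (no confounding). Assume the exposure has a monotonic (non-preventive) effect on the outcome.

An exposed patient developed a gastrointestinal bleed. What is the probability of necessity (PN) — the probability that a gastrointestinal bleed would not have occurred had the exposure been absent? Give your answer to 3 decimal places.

PN ≈ 0.598

Let p₁ = 0.533, p₀ = 0.214.
Under exogeneity and monotonicity, PN = (p₁ − p₀) / p₁.
PN = (0.533 − 0.214) / 0.533 = 0.319 / 0.533 ≈ 0.5985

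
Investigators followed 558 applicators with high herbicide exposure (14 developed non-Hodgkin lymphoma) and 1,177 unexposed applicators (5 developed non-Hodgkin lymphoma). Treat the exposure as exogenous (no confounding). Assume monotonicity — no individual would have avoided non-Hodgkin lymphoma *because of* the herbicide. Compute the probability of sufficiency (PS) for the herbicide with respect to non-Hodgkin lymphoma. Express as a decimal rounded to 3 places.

p₁ = P(outcome | exposed) = 14/558 = 0.02509
p₀ = P(outcome | unexposed) = 5/1177 = 0.0042481
Under exogeneity and monotonicity, PS = (p₁ − p₀) / (1 − p₀).
PS = (0.02509 − 0.0042481) / (1 − 0.0042481) = 0.020842 / 0.99575 ≈ 0.0209

PS ≈ 0.021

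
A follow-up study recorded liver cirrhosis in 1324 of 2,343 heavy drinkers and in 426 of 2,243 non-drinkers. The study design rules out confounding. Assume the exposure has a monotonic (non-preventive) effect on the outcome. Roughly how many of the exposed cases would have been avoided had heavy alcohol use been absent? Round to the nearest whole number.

about 879 cases

p₁ = P(outcome | exposed) = 1324/2343 = 0.56509
p₀ = P(outcome | unexposed) = 426/2243 = 0.18992
PN = (p₁ − p₀)/p₁ = (0.56509 − 0.18992) / 0.56509 ≈ 0.66390.
Attributable cases ≈ PN × (exposed cases) = 0.66390 × 1324 ≈ 879.01.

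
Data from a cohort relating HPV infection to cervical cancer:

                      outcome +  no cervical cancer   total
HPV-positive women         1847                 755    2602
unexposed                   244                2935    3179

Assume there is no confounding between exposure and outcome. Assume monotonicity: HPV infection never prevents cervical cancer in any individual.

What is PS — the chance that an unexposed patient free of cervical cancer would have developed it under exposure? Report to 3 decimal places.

PS ≈ 0.686

p₁ = P(outcome | exposed) = 1847/2602 = 0.70984
p₀ = P(outcome | unexposed) = 244/3179 = 0.076754
Under exogeneity and monotonicity, PS = (p₁ − p₀) / (1 − p₀).
PS = (0.70984 − 0.076754) / (1 − 0.076754) = 0.63308 / 0.92325 ≈ 0.6857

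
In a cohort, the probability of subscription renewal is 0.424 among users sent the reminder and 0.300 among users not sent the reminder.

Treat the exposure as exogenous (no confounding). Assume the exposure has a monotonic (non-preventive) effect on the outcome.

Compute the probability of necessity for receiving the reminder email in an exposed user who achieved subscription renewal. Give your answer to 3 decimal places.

PN ≈ 0.292

Let p₁ = 0.424, p₀ = 0.3.
Under exogeneity and monotonicity, PN = (p₁ − p₀) / p₁.
PN = (0.424 − 0.3) / 0.424 = 0.124 / 0.424 ≈ 0.2925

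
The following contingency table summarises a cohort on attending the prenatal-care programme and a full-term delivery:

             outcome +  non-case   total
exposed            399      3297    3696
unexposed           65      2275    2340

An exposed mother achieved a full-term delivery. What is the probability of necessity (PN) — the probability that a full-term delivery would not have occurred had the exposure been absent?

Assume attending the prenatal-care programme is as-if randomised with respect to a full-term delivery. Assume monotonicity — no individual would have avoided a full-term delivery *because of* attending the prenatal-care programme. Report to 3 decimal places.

PN ≈ 0.743

p₁ = P(outcome | exposed) = 399/3696 = 0.10795
p₀ = P(outcome | unexposed) = 65/2340 = 0.027778
Under exogeneity and monotonicity, PN = (p₁ − p₀)/p₁.
PN = (0.10795 − 0.027778) / 0.10795 ≈ 0.7427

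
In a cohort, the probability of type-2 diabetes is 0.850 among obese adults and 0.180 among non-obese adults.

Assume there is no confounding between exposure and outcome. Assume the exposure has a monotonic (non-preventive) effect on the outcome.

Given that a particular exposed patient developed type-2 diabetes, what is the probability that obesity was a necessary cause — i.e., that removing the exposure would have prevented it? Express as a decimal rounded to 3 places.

Let p₁ = 0.85, p₀ = 0.18.
Under exogeneity and monotonicity, PN = (p₁ − p₀) / p₁.
PN = (0.85 − 0.18) / 0.85 = 0.67 / 0.85 ≈ 0.7882

PN ≈ 0.788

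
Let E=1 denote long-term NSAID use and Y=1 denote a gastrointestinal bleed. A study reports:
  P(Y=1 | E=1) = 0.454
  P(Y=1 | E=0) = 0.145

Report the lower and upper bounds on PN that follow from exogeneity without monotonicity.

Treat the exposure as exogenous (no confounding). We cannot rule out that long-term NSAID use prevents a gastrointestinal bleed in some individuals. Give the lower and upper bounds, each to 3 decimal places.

0.681 ≤ PN ≤ 1.000

Let p₁ = 0.454, p₀ = 0.145.
Under exogeneity alone the bounds on PN are max{0,(p₁−p₀)/p₁} ≤ PN ≤ min{1,(1−p₀)/p₁}.
  lower = (p₁ − p₀)/p₁ = 0.309 / 0.454 ≈ 0.6806
  upper = min{1, (1 − p₀)/p₁} = 0.855 / 0.454 ≈ 1.8833 → capped at 1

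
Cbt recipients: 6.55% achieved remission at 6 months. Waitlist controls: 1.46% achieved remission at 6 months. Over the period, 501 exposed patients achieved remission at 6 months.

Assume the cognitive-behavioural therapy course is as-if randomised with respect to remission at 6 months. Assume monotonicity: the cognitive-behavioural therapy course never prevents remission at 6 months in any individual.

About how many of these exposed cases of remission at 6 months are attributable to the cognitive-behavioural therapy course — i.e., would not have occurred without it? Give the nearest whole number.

p₁ = 0.0655, p₀ = 0.0146.
PN = (p₁ − p₀)/p₁ = (0.0655 − 0.0146) / 0.0655 ≈ 0.77710.
Attributable cases ≈ PN × (exposed cases) = 0.77710 × 501 ≈ 389.33.

about 389 cases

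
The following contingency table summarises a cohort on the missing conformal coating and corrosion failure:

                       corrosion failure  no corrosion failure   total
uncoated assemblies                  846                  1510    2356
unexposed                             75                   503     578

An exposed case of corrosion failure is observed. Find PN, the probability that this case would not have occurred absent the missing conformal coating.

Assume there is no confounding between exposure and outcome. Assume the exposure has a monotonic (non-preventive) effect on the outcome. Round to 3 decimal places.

PN ≈ 0.639

p₁ = P(outcome | exposed) = 846/2356 = 0.35908
p₀ = P(outcome | unexposed) = 75/578 = 0.12976
Under exogeneity and monotonicity, PN = (p₁ − p₀) / p₁.
PN = (0.35908 − 0.12976) / 0.35908 = 0.22933 / 0.35908 ≈ 0.6386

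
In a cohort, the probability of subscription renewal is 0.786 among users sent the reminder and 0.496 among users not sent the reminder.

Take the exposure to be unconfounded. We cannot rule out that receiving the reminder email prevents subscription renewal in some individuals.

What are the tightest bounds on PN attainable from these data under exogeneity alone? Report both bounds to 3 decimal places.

Let p₁ = 0.786, p₀ = 0.496.
Under exogeneity alone the bounds on PN are max{0,(p₁−p₀)/p₁} ≤ PN ≤ min{1,(1−p₀)/p₁}.
  lower = (p₁ − p₀)/p₁ = 0.29 / 0.786 ≈ 0.3690
  upper = min{1, (1 − p₀)/p₁} = 0.504 / 0.786 ≈ 0.6412

0.369 ≤ PN ≤ 0.641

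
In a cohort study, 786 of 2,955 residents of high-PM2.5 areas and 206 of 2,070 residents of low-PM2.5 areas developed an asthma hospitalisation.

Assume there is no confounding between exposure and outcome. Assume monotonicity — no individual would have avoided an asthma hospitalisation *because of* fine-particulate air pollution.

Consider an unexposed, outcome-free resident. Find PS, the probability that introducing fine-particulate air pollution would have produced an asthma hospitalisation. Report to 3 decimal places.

p₁ = P(outcome | exposed) = 786/2955 = 0.26599
p₀ = P(outcome | unexposed) = 206/2070 = 0.099517
Under exogeneity and monotonicity, PS = (p₁ − p₀) / (1 − p₀).
PS = (0.26599 − 0.099517) / (1 − 0.099517) = 0.16647 / 0.90048 ≈ 0.1849

PS ≈ 0.185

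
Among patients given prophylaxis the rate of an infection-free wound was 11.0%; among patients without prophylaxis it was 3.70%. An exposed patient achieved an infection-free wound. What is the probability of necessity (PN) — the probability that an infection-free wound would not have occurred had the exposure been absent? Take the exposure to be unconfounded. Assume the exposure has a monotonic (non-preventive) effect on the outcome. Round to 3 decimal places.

p₁ = 0.11, p₀ = 0.037.
Under exogeneity and monotonicity, PN = (p₁ − p₀) / p₁.
PN = (0.11 − 0.037) / 0.11 = 0.073 / 0.11 ≈ 0.6636

PN ≈ 0.664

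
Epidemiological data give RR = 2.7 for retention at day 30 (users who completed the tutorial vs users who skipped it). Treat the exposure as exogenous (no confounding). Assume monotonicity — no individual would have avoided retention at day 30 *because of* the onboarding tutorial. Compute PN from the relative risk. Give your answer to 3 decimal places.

Under exogeneity and monotonicity, PN = (RR − 1) / RR = 1 − 1/RR.
PN = (2.7 − 1) / 2.7 = 1.7 / 2.7 ≈ 0.6296

PN ≈ 0.630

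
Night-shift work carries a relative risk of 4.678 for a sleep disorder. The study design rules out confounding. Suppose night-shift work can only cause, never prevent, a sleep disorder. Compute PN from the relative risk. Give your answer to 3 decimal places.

PN ≈ 0.786

Under exogeneity and monotonicity, PN = (RR − 1) / RR = 1 − 1/RR.
PN = (4.678 − 1) / 4.678 = 3.678 / 4.678 ≈ 0.7862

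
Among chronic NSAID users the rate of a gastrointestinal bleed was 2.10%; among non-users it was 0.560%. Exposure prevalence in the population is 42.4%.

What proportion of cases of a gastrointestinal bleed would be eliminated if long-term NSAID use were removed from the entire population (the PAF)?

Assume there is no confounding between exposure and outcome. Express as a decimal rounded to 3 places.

p₁ = 0.021, p₀ = 0.0056.
Overall risk P(Y=1) = π·p₁ + (1−π)·p₀ = 0.424×0.021 + 0.576×0.0056 = 0.01213.
Under exogeneity, PAF = [P(Y=1) − p₀] / P(Y=1).
PAF = (0.01213 − 0.0056) / 0.01213 ≈ 0.5383

PAF ≈ 0.538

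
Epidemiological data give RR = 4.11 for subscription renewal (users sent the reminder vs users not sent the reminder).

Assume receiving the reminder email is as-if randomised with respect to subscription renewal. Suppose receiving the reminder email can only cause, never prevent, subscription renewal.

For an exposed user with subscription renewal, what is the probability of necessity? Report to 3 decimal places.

Under exogeneity and monotonicity, PN = (RR − 1) / RR = 1 − 1/RR.
PN = (4.11 − 1) / 4.11 = 3.11 / 4.11 ≈ 0.7567

PN ≈ 0.757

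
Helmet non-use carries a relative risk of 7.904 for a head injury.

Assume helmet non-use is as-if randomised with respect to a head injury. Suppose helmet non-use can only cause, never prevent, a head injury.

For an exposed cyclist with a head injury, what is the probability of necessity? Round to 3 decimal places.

PN ≈ 0.873

Under exogeneity and monotonicity, PN = (RR − 1) / RR = 1 − 1/RR.
PN = (7.904 − 1) / 7.904 = 6.904 / 7.904 ≈ 0.8735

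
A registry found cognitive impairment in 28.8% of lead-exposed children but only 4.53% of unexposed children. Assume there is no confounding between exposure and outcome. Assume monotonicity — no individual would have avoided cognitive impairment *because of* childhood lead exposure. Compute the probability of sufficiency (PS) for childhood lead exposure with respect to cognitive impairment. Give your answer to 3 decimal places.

p₁ = 0.288, p₀ = 0.0453.
Under exogeneity and monotonicity, PS = (p₁ − p₀) / (1 − p₀).
PS = (0.288 − 0.0453) / (1 − 0.0453) = 0.2427 / 0.9547 ≈ 0.2542

PS ≈ 0.254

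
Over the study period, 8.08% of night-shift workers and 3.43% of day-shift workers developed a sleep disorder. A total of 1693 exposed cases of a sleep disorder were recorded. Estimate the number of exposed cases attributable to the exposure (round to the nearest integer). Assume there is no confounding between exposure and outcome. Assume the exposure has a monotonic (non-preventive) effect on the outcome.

about 974 cases

p₁ = 0.0808, p₀ = 0.0343.
PN = (p₁ − p₀)/p₁ = (0.0808 − 0.0343) / 0.0808 ≈ 0.57550.
Attributable cases ≈ PN × (exposed cases) = 0.57550 × 1693 ≈ 974.31.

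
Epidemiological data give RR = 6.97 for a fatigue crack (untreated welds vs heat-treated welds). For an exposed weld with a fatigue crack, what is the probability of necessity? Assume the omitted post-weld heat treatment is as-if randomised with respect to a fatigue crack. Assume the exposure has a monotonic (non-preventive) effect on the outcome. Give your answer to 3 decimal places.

PN ≈ 0.857

Under exogeneity and monotonicity, PN = (RR − 1) / RR = 1 − 1/RR.
PN = (6.97 − 1) / 6.97 = 5.97 / 6.97 ≈ 0.8565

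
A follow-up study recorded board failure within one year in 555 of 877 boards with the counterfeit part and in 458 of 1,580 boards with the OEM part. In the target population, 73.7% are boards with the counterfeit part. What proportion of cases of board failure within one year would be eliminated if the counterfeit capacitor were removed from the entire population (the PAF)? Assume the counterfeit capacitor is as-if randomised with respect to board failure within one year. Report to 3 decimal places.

PAF ≈ 0.466

p₁ = P(outcome | exposed) = 555/877 = 0.63284
p₀ = P(outcome | unexposed) = 458/1580 = 0.28987
Overall risk P(Y=1) = π·p₁ + (1−π)·p₀ = 0.737×0.63284 + 0.263×0.28987 = 0.54264.
Under exogeneity, PAF = [P(Y=1) − p₀] / P(Y=1).
PAF = (0.54264 − 0.28987) / 0.54264 ≈ 0.4658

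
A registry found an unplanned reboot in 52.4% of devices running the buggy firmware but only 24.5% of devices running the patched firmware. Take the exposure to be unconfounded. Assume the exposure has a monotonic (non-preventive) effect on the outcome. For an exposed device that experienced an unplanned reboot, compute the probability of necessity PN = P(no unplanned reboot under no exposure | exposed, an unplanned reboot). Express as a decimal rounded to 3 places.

PN ≈ 0.532

p₁ = 0.524, p₀ = 0.245.
Under exogeneity and monotonicity, PN = (p₁ − p₀) / p₁.
PN = (0.524 − 0.245) / 0.524 = 0.279 / 0.524 ≈ 0.5324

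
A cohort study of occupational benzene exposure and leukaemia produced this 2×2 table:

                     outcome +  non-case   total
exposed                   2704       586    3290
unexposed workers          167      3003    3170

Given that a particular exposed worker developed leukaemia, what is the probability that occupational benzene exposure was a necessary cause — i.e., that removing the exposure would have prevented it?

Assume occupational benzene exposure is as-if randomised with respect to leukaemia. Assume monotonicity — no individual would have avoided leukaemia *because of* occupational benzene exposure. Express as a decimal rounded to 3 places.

PN ≈ 0.936

p₁ = P(outcome | exposed) = 2704/3290 = 0.82188
p₀ = P(outcome | unexposed) = 167/3170 = 0.052681
Under exogeneity and monotonicity, PN = (p₁ − p₀)/p₁.
PN = (0.82188 − 0.052681) / 0.82188 ≈ 0.9359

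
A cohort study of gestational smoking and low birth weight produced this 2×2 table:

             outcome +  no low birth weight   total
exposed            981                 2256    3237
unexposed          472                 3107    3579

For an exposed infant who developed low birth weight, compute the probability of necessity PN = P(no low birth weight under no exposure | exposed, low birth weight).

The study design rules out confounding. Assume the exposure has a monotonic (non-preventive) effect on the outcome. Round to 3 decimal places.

p₁ = P(outcome | exposed) = 981/3237 = 0.30306
p₀ = P(outcome | unexposed) = 472/3579 = 0.13188
Under exogeneity and monotonicity, PN = (p₁ − p₀)/p₁.
PN = (0.30306 − 0.13188) / 0.30306 ≈ 0.5648

PN ≈ 0.565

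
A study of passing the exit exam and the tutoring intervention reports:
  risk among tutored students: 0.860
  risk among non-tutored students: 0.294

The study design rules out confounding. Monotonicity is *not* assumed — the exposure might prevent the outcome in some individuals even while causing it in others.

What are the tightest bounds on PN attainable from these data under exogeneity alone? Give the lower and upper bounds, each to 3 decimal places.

0.658 ≤ PN ≤ 0.821

Let p₁ = 0.86, p₀ = 0.294.
Under exogeneity alone the bounds on PN are max{0,(p₁−p₀)/p₁} ≤ PN ≤ min{1,(1−p₀)/p₁}.
  lower = (p₁ − p₀)/p₁ = 0.566 / 0.86 ≈ 0.6581
  upper = min{1, (1 − p₀)/p₁} = 0.706 / 0.86 ≈ 0.8209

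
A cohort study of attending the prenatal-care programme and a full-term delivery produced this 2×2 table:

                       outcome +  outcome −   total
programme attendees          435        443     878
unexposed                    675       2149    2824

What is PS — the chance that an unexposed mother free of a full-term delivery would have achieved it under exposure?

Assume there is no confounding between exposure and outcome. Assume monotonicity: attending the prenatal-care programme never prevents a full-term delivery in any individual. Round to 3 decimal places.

p₁ = P(outcome | exposed) = 435/878 = 0.49544
p₀ = P(outcome | unexposed) = 675/2824 = 0.23902
Under exogeneity and monotonicity, PS = (p₁ − p₀)/(1 − p₀).
PS = (0.49544 − 0.23902) / 0.76098 ≈ 0.3370

PS ≈ 0.337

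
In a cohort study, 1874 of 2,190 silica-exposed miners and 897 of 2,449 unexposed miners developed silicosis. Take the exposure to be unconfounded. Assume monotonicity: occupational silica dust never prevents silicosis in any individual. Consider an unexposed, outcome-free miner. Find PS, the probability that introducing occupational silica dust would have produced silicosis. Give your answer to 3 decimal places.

PS ≈ 0.772

p₁ = P(outcome | exposed) = 1874/2190 = 0.85571
p₀ = P(outcome | unexposed) = 897/2449 = 0.36627
Under exogeneity and monotonicity, PS = (p₁ − p₀) / (1 − p₀).
PS = (0.85571 − 0.36627) / (1 − 0.36627) = 0.48944 / 0.63373 ≈ 0.7723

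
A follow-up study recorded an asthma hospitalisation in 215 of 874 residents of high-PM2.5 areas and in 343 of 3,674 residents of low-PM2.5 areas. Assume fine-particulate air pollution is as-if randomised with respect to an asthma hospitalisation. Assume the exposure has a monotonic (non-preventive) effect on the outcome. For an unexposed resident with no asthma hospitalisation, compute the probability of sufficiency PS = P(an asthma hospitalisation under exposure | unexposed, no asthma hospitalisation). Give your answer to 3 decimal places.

p₁ = P(outcome | exposed) = 215/874 = 0.246
p₀ = P(outcome | unexposed) = 343/3674 = 0.093359
Under exogeneity and monotonicity, PS = (p₁ − p₀) / (1 − p₀).
PS = (0.246 − 0.093359) / (1 − 0.093359) = 0.15264 / 0.90664 ≈ 0.1684

PS ≈ 0.168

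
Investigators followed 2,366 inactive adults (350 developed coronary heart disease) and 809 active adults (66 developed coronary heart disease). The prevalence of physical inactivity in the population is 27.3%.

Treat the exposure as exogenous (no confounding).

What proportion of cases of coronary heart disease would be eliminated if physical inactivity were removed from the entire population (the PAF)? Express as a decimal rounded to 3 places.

p₁ = P(outcome | exposed) = 350/2366 = 0.14793
p₀ = P(outcome | unexposed) = 66/809 = 0.081582
Overall risk P(Y=1) = π·p₁ + (1−π)·p₀ = 0.273×0.14793 + 0.727×0.081582 = 0.099695.
Under exogeneity, PAF = [P(Y=1) − p₀] / P(Y=1).
PAF = (0.099695 − 0.081582) / 0.099695 ≈ 0.1817

PAF ≈ 0.182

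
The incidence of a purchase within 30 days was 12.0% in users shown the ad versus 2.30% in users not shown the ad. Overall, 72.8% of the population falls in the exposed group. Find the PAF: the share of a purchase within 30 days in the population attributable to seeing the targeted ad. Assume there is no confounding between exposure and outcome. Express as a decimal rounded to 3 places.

p₁ = 0.12, p₀ = 0.023.
Overall risk P(Y=1) = π·p₁ + (1−π)·p₀ = 0.728×0.12 + 0.272×0.023 = 0.093616.
Under exogeneity, PAF = [P(Y=1) − p₀] / P(Y=1).
PAF = (0.093616 − 0.023) / 0.093616 ≈ 0.7543

PAF ≈ 0.754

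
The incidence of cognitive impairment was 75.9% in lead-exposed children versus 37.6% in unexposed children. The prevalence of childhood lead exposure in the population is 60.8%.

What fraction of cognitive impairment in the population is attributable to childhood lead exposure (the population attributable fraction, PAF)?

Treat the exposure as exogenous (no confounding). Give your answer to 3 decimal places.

p₁ = 0.759, p₀ = 0.376.
Overall risk P(Y=1) = π·p₁ + (1−π)·p₀ = 0.608×0.759 + 0.392×0.376 = 0.60886.
Under exogeneity, PAF = [P(Y=1) − p₀] / P(Y=1).
PAF = (0.60886 − 0.376) / 0.60886 ≈ 0.3825

PAF ≈ 0.382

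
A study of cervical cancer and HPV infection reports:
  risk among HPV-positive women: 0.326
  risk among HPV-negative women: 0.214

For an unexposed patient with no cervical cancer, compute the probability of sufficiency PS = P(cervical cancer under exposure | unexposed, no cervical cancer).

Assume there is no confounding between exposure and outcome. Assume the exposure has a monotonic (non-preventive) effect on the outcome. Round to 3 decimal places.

Let p₁ = 0.326, p₀ = 0.214.
Under exogeneity and monotonicity, PS = (p₁ − p₀) / (1 − p₀).
PS = (0.326 − 0.214) / (1 − 0.214) = 0.112 / 0.786 ≈ 0.1425

PS ≈ 0.142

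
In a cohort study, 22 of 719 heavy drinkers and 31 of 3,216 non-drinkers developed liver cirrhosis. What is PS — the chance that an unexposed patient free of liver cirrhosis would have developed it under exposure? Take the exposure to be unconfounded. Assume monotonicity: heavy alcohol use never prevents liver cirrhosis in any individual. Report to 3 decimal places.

PS ≈ 0.021

p₁ = P(outcome | exposed) = 22/719 = 0.030598
p₀ = P(outcome | unexposed) = 31/3216 = 0.0096393
Under exogeneity and monotonicity, PS = (p₁ − p₀) / (1 − p₀).
PS = (0.030598 − 0.0096393) / (1 − 0.0096393) = 0.020959 / 0.99036 ≈ 0.0212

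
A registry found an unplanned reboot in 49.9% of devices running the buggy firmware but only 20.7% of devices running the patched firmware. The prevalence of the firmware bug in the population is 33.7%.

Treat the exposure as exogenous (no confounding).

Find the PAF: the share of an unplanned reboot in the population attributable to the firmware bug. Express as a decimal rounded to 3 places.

p₁ = 0.499, p₀ = 0.207.
Overall risk P(Y=1) = π·p₁ + (1−π)·p₀ = 0.337×0.499 + 0.663×0.207 = 0.3054.
Under exogeneity, PAF = [P(Y=1) − p₀] / P(Y=1).
PAF = (0.3054 − 0.207) / 0.3054 ≈ 0.3222

PAF ≈ 0.322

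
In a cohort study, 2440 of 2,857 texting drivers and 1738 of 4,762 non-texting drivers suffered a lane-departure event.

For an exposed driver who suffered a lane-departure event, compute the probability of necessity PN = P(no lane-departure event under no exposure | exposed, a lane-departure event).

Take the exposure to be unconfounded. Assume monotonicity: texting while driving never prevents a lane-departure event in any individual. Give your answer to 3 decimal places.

PN ≈ 0.573

p₁ = P(outcome | exposed) = 2440/2857 = 0.85404
p₀ = P(outcome | unexposed) = 1738/4762 = 0.36497
Under exogeneity and monotonicity, PN = (p₁ − p₀) / p₁.
PN = (0.85404 − 0.36497) / 0.85404 = 0.48907 / 0.85404 ≈ 0.5727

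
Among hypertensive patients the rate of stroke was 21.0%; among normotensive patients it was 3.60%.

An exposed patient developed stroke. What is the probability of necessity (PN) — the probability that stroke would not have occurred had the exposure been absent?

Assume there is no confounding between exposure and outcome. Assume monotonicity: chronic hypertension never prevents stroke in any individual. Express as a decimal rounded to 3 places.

p₁ = 0.21, p₀ = 0.036.
Under exogeneity and monotonicity, PN = (p₁ − p₀) / p₁.
PN = (0.21 − 0.036) / 0.21 = 0.174 / 0.21 ≈ 0.8286

PN ≈ 0.829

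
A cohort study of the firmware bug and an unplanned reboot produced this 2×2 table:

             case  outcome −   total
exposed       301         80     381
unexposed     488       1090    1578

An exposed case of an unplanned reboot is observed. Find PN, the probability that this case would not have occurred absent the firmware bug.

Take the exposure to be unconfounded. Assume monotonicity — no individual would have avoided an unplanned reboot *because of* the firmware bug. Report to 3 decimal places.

p₁ = P(outcome | exposed) = 301/381 = 0.79003
p₀ = P(outcome | unexposed) = 488/1578 = 0.30925
Under exogeneity and monotonicity, PN = (p₁ − p₀)/p₁.
PN = (0.79003 − 0.30925) / 0.79003 ≈ 0.6086

PN ≈ 0.609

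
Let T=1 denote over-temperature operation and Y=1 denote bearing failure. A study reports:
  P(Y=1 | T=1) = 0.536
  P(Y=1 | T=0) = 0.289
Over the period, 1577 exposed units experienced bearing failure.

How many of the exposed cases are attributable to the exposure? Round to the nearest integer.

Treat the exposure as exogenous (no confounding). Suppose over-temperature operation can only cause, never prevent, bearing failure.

Let p₁ = 0.536, p₀ = 0.289.
PN = (p₁ − p₀)/p₁ = (0.536 − 0.289) / 0.536 ≈ 0.46082.
Attributable cases ≈ PN × (exposed cases) = 0.46082 × 1577 ≈ 726.71.

about 727 cases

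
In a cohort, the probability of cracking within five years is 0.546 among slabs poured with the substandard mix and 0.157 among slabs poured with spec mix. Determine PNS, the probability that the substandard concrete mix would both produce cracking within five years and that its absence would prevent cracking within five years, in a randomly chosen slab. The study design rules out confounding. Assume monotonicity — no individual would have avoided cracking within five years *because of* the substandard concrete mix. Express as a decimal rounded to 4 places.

PNS ≈ 0.3890

Let p₁ = 0.546, p₀ = 0.157.
Under exogeneity and monotonicity, PNS = p₁ − p₀.
PNS = 0.546 − 0.157 = 0.389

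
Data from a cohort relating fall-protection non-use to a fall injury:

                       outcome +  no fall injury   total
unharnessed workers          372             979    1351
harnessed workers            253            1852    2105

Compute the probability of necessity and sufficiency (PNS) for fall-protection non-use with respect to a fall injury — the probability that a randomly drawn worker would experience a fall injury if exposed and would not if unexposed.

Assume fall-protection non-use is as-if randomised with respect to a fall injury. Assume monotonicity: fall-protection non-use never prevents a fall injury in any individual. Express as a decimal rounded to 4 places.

PNS ≈ 0.1552

p₁ = P(outcome | exposed) = 372/1351 = 0.27535
p₀ = P(outcome | unexposed) = 253/2105 = 0.12019
Under exogeneity and monotonicity, PNS = p₁ − p₀.
PNS = 0.27535 − 0.12019 = 0.15516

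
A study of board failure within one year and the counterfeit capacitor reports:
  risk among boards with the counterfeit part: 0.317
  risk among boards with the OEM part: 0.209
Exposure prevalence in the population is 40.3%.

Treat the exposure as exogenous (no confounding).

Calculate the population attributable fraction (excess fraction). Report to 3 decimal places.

PAF ≈ 0.172

Let p₁ = 0.317, p₀ = 0.209.
Overall risk P(Y=1) = π·p₁ + (1−π)·p₀ = 0.403×0.317 + 0.597×0.209 = 0.25252.
Under exogeneity, PAF = [P(Y=1) − p₀] / P(Y=1).
PAF = (0.25252 − 0.209) / 0.25252 ≈ 0.1724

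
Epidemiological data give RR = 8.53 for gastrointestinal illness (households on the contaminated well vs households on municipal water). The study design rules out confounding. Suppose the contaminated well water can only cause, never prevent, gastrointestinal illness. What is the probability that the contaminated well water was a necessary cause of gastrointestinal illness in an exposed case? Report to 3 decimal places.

Under exogeneity and monotonicity, PN = (RR − 1) / RR = 1 − 1/RR.
PN = (8.53 − 1) / 8.53 = 7.53 / 8.53 ≈ 0.8828

PN ≈ 0.883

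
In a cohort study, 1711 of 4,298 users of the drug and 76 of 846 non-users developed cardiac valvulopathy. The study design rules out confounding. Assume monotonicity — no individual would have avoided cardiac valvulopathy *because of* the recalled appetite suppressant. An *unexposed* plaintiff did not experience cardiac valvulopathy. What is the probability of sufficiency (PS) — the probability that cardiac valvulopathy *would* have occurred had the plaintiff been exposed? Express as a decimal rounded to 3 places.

p₁ = P(outcome | exposed) = 1711/4298 = 0.39809
p₀ = P(outcome | unexposed) = 76/846 = 0.089835
Under exogeneity and monotonicity, PS = (p₁ − p₀) / (1 − p₀).
PS = (0.39809 − 0.089835) / (1 − 0.089835) = 0.30826 / 0.91017 ≈ 0.3387

PS ≈ 0.339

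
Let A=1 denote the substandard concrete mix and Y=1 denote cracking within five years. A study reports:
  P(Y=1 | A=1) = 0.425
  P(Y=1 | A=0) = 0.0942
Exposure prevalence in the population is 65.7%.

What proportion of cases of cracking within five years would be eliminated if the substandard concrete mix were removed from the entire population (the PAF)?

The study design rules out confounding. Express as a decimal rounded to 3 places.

Let p₁ = 0.425, p₀ = 0.0942.
Overall risk P(Y=1) = π·p₁ + (1−π)·p₀ = 0.657×0.425 + 0.343×0.0942 = 0.31154.
Under exogeneity, PAF = [P(Y=1) − p₀] / P(Y=1).
PAF = (0.31154 − 0.0942) / 0.31154 ≈ 0.6976

PAF ≈ 0.698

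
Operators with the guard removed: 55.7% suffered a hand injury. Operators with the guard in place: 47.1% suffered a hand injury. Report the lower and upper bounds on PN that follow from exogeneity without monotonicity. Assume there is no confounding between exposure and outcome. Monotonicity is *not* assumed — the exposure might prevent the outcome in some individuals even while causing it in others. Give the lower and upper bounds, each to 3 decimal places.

0.154 ≤ PN ≤ 0.950

p₁ = 0.557, p₀ = 0.471.
Under exogeneity alone the bounds on PN are max{0,(p₁−p₀)/p₁} ≤ PN ≤ min{1,(1−p₀)/p₁}.
  lower = (p₁ − p₀)/p₁ = 0.086 / 0.557 ≈ 0.1544
  upper = min{1, (1 − p₀)/p₁} = 0.529 / 0.557 ≈ 0.9497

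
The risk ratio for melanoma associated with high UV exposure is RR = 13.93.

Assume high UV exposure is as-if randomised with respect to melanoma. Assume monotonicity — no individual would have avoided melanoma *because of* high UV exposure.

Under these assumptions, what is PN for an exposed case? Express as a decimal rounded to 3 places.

PN ≈ 0.928

Under exogeneity and monotonicity, PN = (RR − 1) / RR = 1 − 1/RR.
PN = (13.93 − 1) / 13.93 = 12.93 / 13.93 ≈ 0.9282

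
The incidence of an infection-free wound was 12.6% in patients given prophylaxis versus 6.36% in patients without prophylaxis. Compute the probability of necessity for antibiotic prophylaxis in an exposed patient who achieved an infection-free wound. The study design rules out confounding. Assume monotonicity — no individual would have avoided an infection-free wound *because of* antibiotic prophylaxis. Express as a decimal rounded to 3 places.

p₁ = 0.126, p₀ = 0.0636.
Under exogeneity and monotonicity, PN = (p₁ − p₀) / p₁.
PN = (0.126 − 0.0636) / 0.126 = 0.0624 / 0.126 ≈ 0.4952

PN ≈ 0.495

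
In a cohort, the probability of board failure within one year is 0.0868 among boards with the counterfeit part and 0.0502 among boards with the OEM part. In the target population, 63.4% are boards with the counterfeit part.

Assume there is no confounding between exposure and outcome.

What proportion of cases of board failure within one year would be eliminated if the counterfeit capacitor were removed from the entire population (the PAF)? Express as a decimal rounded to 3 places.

Let p₁ = 0.0868, p₀ = 0.0502.
Overall risk P(Y=1) = π·p₁ + (1−π)·p₀ = 0.634×0.0868 + 0.366×0.0502 = 0.073404.
Under exogeneity, PAF = [P(Y=1) − p₀] / P(Y=1).
PAF = (0.073404 − 0.0502) / 0.073404 ≈ 0.3161

PAF ≈ 0.316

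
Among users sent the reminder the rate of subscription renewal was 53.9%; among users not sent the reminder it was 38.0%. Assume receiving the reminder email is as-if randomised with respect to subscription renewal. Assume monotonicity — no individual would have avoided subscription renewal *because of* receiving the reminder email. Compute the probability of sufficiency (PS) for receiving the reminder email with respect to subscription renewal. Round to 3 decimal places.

PS ≈ 0.256

p₁ = 0.539, p₀ = 0.38.
Under exogeneity and monotonicity, PS = (p₁ − p₀) / (1 − p₀).
PS = (0.539 − 0.38) / (1 − 0.38) = 0.159 / 0.62 ≈ 0.2565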